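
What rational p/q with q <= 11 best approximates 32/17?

Expand x = 32/17 as a continued fraction with the Euclidean algorithm:
  32 = 1*17 + 15, so a_0 = 1.
  17 = 1*15 + 2, so a_1 = 1.
  15 = 7*2 + 1, so a_2 = 7.
  2 = 2*1 + 0, so a_3 = 2.
so x = [1; 1, 7, 2].
Convergents (p_i = a_i*p_{i-1} + p_{i-2}, q_i = a_i*q_{i-1} + q_{i-2} with p_{-2}=0, p_{-1}=1, q_{-2}=1, q_{-1}=0), until the denominator exceeds 11:
  i=0: a_0=1, p_0 = 1*1 + 0 = 1, q_0 = 1*0 + 1 = 1.
  i=1: a_1=1, p_1 = 1*1 + 1 = 2, q_1 = 1*1 + 0 = 1.
  i=2: a_2=7, p_2 = 7*2 + 1 = 15, q_2 = 7*1 + 1 = 8.
  i=3: a_3=2, p_3 = 2*15 + 2 = 32, q_3 = 2*8 + 1 = 17.
q_3 = 17 > 11, so the last convergent with denominator <= 11 is p_2/q_2 = 15/8.
The closest fraction with denominator <= 11 is either p_2/q_2 or the intermediate fraction (k*p_2 + p_1)/(k*q_2 + q_1) with the largest k >= 1 whose denominator stays <= 11; these approach x as k grows, and every other convergent or intermediate fraction in range is farther away.
Largest k: floor((11 - q_1)/q_2) = floor((11 - 1)/8) = 1.
That gives (1*15 + 2)/(1*8 + 1) = 17/9.
Compare the errors: |x - 15/8| = |32*8 - 15*17|/(17*8) = 1/136, and |x - 17/9| = |32*9 - 17*17|/(17*9) = 1/153.
Cross-multiplying, 1*136 = 136 < 153 = 1*153, so 1/153 is smaller: the intermediate fraction 17/9 is closer to x than 15/8.

17/9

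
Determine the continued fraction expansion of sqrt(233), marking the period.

Write x_i = (sqrt(233) + m_i)/d_i with (m_0, d_0) = (0, 1). a_0 = floor(sqrt(233)) = 15, since 15^2 = 225 <= 233 < 256 = 16^2.
Iterate m_{i+1} = d_i*a_i - m_i, d_{i+1} = (233 - m_{i+1}^2)/d_i, a_{i+1} = floor((a_0 + m_{i+1})/d_{i+1}):
  m_1 = 1*15 - 0 = 15, d_1 = (233 - 15^2)/1 = 8/1 = 8, a_1 = floor((15 + 15)/8) = 3.
  m_2 = 8*3 - 15 = 9, d_2 = (233 - 9^2)/8 = 152/8 = 19, a_2 = floor((15 + 9)/19) = 1.
  m_3 = 19*1 - 9 = 10, d_3 = (233 - 10^2)/19 = 133/19 = 7, a_3 = floor((15 + 10)/7) = 3.
  m_4 = 7*3 - 10 = 11, d_4 = (233 - 11^2)/7 = 112/7 = 16, a_4 = floor((15 + 11)/16) = 1.
  m_5 = 16*1 - 11 = 5, d_5 = (233 - 5^2)/16 = 208/16 = 13, a_5 = floor((15 + 5)/13) = 1.
  m_6 = 13*1 - 5 = 8, d_6 = (233 - 8^2)/13 = 169/13 = 13, a_6 = floor((15 + 8)/13) = 1.
  m_7 = 13*1 - 8 = 5, d_7 = (233 - 5^2)/13 = 208/13 = 16, a_7 = floor((15 + 5)/16) = 1.
  m_8 = 16*1 - 5 = 11, d_8 = (233 - 11^2)/16 = 112/16 = 7, a_8 = floor((15 + 11)/7) = 3.
  m_9 = 7*3 - 11 = 10, d_9 = (233 - 10^2)/7 = 133/7 = 19, a_9 = floor((15 + 10)/19) = 1.
  m_10 = 19*1 - 10 = 9, d_10 = (233 - 9^2)/19 = 152/19 = 8, a_10 = floor((15 + 9)/8) = 3.
  m_11 = 8*3 - 9 = 15, d_11 = (233 - 15^2)/8 = 8/8 = 1, a_11 = floor((15 + 15)/1) = 30.
  m_12 = 1*30 - 15 = 15, d_12 = (233 - 15^2)/1 = 8/1 = 8: (m_12, d_12) = (m_1, d_1) = (15, 8), so from here the quotients repeat a_1, ..., a_11; the period length is 11.
Hence the expansion of sqrt(233) is a_0 = 15 followed by the repeating block 3, 1, 3, 1, 1, 1, 1, 3, 1, 3, 30 (period 11).

[15; (3, 1, 3, 1, 1, 1, 1, 3, 1, 3, 30)]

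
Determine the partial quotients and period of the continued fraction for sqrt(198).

[14; (14, 28)]

Write x_i = (sqrt(198) + m_i)/d_i with (m_0, d_0) = (0, 1). a_0 = floor(sqrt(198)) = 14, since 14^2 = 196 <= 198 < 225 = 15^2.
Iterate m_{i+1} = d_i*a_i - m_i, d_{i+1} = (198 - m_{i+1}^2)/d_i, a_{i+1} = floor((a_0 + m_{i+1})/d_{i+1}):
  m_1 = 1*14 - 0 = 14, d_1 = (198 - 14^2)/1 = 2/1 = 2, a_1 = floor((14 + 14)/2) = 14.
  m_2 = 2*14 - 14 = 14, d_2 = (198 - 14^2)/2 = 2/2 = 1, a_2 = floor((14 + 14)/1) = 28.
  m_3 = 1*28 - 14 = 14, d_3 = (198 - 14^2)/1 = 2/1 = 2: (m_3, d_3) = (m_1, d_1) = (14, 2), so from here the quotients repeat a_1, a_2; the period length is 2.
Hence the expansion of sqrt(198) is a_0 = 14 followed by the repeating block 14, 28 (period 2).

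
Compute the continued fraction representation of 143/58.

Run the Euclidean algorithm on 143 and 58; the successive quotients are the partial quotients a_0, a_1, ... (each step inverts the fractional part left over by the previous one):
  143 = 2*58 + 27, so a_0 = 2.
  58 = 2*27 + 4, so a_1 = 2.
  27 = 6*4 + 3, so a_2 = 6.
  4 = 1*3 + 1, so a_3 = 1.
  3 = 3*1 + 0, so a_4 = 3.
The remainder reaches 0 after 5 divisions, so the expansion has 5 partial quotients, read off in order.

[2; 2, 6, 1, 3]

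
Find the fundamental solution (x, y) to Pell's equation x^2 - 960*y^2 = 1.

(x, y) = (31, 1)

First expand sqrt(960) as a continued fraction. With x_i = (sqrt(960) + m_i)/d_i and (m_0, d_0) = (0, 1): a_0 = floor(sqrt(960)) = 30, since 30^2 = 900 <= 960 < 961 = 31^2.
Iterate m_{i+1} = d_i*a_i - m_i, d_{i+1} = (960 - m_{i+1}^2)/d_i, a_{i+1} = floor((a_0 + m_{i+1})/d_{i+1}):
  m_1 = 1*30 - 0 = 30, d_1 = (960 - 30^2)/1 = 60/1 = 60, a_1 = floor((30 + 30)/60) = 1.
  m_2 = 60*1 - 30 = 30, d_2 = (960 - 30^2)/60 = 60/60 = 1, a_2 = floor((30 + 30)/1) = 60.
  m_3 = 1*60 - 30 = 30, d_3 = (960 - 30^2)/1 = 60/1 = 60: (m_3, d_3) = (m_1, d_1) = (30, 60), so from here the quotients repeat a_1, a_2; the period length is 2.
So sqrt(960) = [30; (1, 60)] with period length k = 2.
k is even, so the fundamental solution of x^2 - 960y^2 = 1 is (p_{k-1}, q_{k-1}) = (p_1, q_1); compute convergents through index 1.
Convergents (p_i = a_i*p_{i-1} + p_{i-2}, q_i = a_i*q_{i-1} + q_{i-2} with p_{-2}=0, p_{-1}=1, q_{-2}=1, q_{-1}=0):
  i=0: a_0=30, p_0 = 30*1 + 0 = 30, q_0 = 30*0 + 1 = 1.
  i=1: a_1=1, p_1 = 1*30 + 1 = 31, q_1 = 1*1 + 0 = 1.
Check: 31^2 - 960*1^2 = 961 - 960 = 1, so (x, y) = (31, 1) solves the equation, and by the theorem it is the least positive solution.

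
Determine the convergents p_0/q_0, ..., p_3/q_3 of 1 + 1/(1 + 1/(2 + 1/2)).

Using the convergent recurrence p_i = a_i*p_{i-1} + p_{i-2}, q_i = a_i*q_{i-1} + q_{i-2} with p_{-2}=0, p_{-1}=1, q_{-2}=1, q_{-1}=0:
  i=0: a_0=1, p_0 = 1*1 + 0 = 1, q_0 = 1*0 + 1 = 1.
  i=1: a_1=1, p_1 = 1*1 + 1 = 2, q_1 = 1*1 + 0 = 1.
  i=2: a_2=2, p_2 = 2*2 + 1 = 5, q_2 = 2*1 + 1 = 3.
  i=3: a_3=2, p_3 = 2*5 + 2 = 12, q_3 = 2*3 + 1 = 7.

1/1, 2/1, 5/3, 12/7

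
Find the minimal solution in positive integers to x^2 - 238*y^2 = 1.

(x, y) = (11663, 756)

First expand sqrt(238) as a continued fraction. With x_i = (sqrt(238) + m_i)/d_i and (m_0, d_0) = (0, 1): a_0 = floor(sqrt(238)) = 15, since 15^2 = 225 <= 238 < 256 = 16^2.
Iterate m_{i+1} = d_i*a_i - m_i, d_{i+1} = (238 - m_{i+1}^2)/d_i, a_{i+1} = floor((a_0 + m_{i+1})/d_{i+1}):
  m_1 = 1*15 - 0 = 15, d_1 = (238 - 15^2)/1 = 13/1 = 13, a_1 = floor((15 + 15)/13) = 2.
  m_2 = 13*2 - 15 = 11, d_2 = (238 - 11^2)/13 = 117/13 = 9, a_2 = floor((15 + 11)/9) = 2.
  m_3 = 9*2 - 11 = 7, d_3 = (238 - 7^2)/9 = 189/9 = 21, a_3 = floor((15 + 7)/21) = 1.
  m_4 = 21*1 - 7 = 14, d_4 = (238 - 14^2)/21 = 42/21 = 2, a_4 = floor((15 + 14)/2) = 14.
  m_5 = 2*14 - 14 = 14, d_5 = (238 - 14^2)/2 = 42/2 = 21, a_5 = floor((15 + 14)/21) = 1.
  m_6 = 21*1 - 14 = 7, d_6 = (238 - 7^2)/21 = 189/21 = 9, a_6 = floor((15 + 7)/9) = 2.
  m_7 = 9*2 - 7 = 11, d_7 = (238 - 11^2)/9 = 117/9 = 13, a_7 = floor((15 + 11)/13) = 2.
  m_8 = 13*2 - 11 = 15, d_8 = (238 - 15^2)/13 = 13/13 = 1, a_8 = floor((15 + 15)/1) = 30.
  m_9 = 1*30 - 15 = 15, d_9 = (238 - 15^2)/1 = 13/1 = 13: (m_9, d_9) = (m_1, d_1) = (15, 13), so from here the quotients repeat a_1, ..., a_8; the period length is 8.
So sqrt(238) = [15; (2, 2, 1, 14, 1, 2, 2, 30)] with period length k = 8.
k is even, so the fundamental solution of x^2 - 238y^2 = 1 is (p_{k-1}, q_{k-1}) = (p_7, q_7); compute convergents through index 7.
Convergents (p_i = a_i*p_{i-1} + p_{i-2}, q_i = a_i*q_{i-1} + q_{i-2} with p_{-2}=0, p_{-1}=1, q_{-2}=1, q_{-1}=0):
  i=0: a_0=15, p_0 = 15*1 + 0 = 15, q_0 = 15*0 + 1 = 1.
  i=1: a_1=2, p_1 = 2*15 + 1 = 31, q_1 = 2*1 + 0 = 2.
  i=2: a_2=2, p_2 = 2*31 + 15 = 77, q_2 = 2*2 + 1 = 5.
  i=3: a_3=1, p_3 = 1*77 + 31 = 108, q_3 = 1*5 + 2 = 7.
  i=4: a_4=14, p_4 = 14*108 + 77 = 1589, q_4 = 14*7 + 5 = 103.
  i=5: a_5=1, p_5 = 1*1589 + 108 = 1697, q_5 = 1*103 + 7 = 110.
  i=6: a_6=2, p_6 = 2*1697 + 1589 = 4983, q_6 = 2*110 + 103 = 323.
  i=7: a_7=2, p_7 = 2*4983 + 1697 = 11663, q_7 = 2*323 + 110 = 756.
Check: 11663^2 - 238*756^2 = 136025569 - 136025568 = 1, so (x, y) = (11663, 756) solves the equation, and by the theorem it is the least positive solution.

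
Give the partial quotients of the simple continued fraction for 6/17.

Run the Euclidean algorithm on 6 and 17; the successive quotients are the partial quotients a_0, a_1, ... (each step inverts the fractional part left over by the previous one):
  6 = 0*17 + 6, so a_0 = 0.
  17 = 2*6 + 5, so a_1 = 2.
  6 = 1*5 + 1, so a_2 = 1.
  5 = 5*1 + 0, so a_3 = 5.
The remainder reaches 0 after 4 divisions, so the expansion has 4 partial quotients, read off in order.

[0; 2, 1, 5]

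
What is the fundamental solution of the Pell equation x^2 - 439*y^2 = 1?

First expand sqrt(439) as a continued fraction. With x_i = (sqrt(439) + m_i)/d_i and (m_0, d_0) = (0, 1): a_0 = floor(sqrt(439)) = 20, since 20^2 = 400 <= 439 < 441 = 21^2.
Iterate m_{i+1} = d_i*a_i - m_i, d_{i+1} = (439 - m_{i+1}^2)/d_i, a_{i+1} = floor((a_0 + m_{i+1})/d_{i+1}):
  m_1 = 1*20 - 0 = 20, d_1 = (439 - 20^2)/1 = 39/1 = 39, a_1 = floor((20 + 20)/39) = 1.
  m_2 = 39*1 - 20 = 19, d_2 = (439 - 19^2)/39 = 78/39 = 2, a_2 = floor((20 + 19)/2) = 19.
  m_3 = 2*19 - 19 = 19, d_3 = (439 - 19^2)/2 = 78/2 = 39, a_3 = floor((20 + 19)/39) = 1.
  m_4 = 39*1 - 19 = 20, d_4 = (439 - 20^2)/39 = 39/39 = 1, a_4 = floor((20 + 20)/1) = 40.
  m_5 = 1*40 - 20 = 20, d_5 = (439 - 20^2)/1 = 39/1 = 39: (m_5, d_5) = (m_1, d_1) = (20, 39), so from here the quotients repeat a_1, ..., a_4; the period length is 4.
So sqrt(439) = [20; (1, 19, 1, 40)] with period length k = 4.
k is even, so the fundamental solution of x^2 - 439y^2 = 1 is (p_{k-1}, q_{k-1}) = (p_3, q_3); compute convergents through index 3.
Convergents (p_i = a_i*p_{i-1} + p_{i-2}, q_i = a_i*q_{i-1} + q_{i-2} with p_{-2}=0, p_{-1}=1, q_{-2}=1, q_{-1}=0):
  i=0: a_0=20, p_0 = 20*1 + 0 = 20, q_0 = 20*0 + 1 = 1.
  i=1: a_1=1, p_1 = 1*20 + 1 = 21, q_1 = 1*1 + 0 = 1.
  i=2: a_2=19, p_2 = 19*21 + 20 = 419, q_2 = 19*1 + 1 = 20.
  i=3: a_3=1, p_3 = 1*419 + 21 = 440, q_3 = 1*20 + 1 = 21.
Check: 440^2 - 439*21^2 = 193600 - 193599 = 1, so (x, y) = (440, 21) solves the equation, and by the theorem it is the least positive solution.

(x, y) = (440, 21)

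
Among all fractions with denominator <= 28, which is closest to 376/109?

Expand x = 376/109 as a continued fraction with the Euclidean algorithm:
  376 = 3*109 + 49, so a_0 = 3.
  109 = 2*49 + 11, so a_1 = 2.
  49 = 4*11 + 5, so a_2 = 4.
  11 = 2*5 + 1, so a_3 = 2.
  5 = 5*1 + 0, so a_4 = 5.
so x = [3; 2, 4, 2, 5].
Convergents (p_i = a_i*p_{i-1} + p_{i-2}, q_i = a_i*q_{i-1} + q_{i-2} with p_{-2}=0, p_{-1}=1, q_{-2}=1, q_{-1}=0), until the denominator exceeds 28:
  i=0: a_0=3, p_0 = 3*1 + 0 = 3, q_0 = 3*0 + 1 = 1.
  i=1: a_1=2, p_1 = 2*3 + 1 = 7, q_1 = 2*1 + 0 = 2.
  i=2: a_2=4, p_2 = 4*7 + 3 = 31, q_2 = 4*2 + 1 = 9.
  i=3: a_3=2, p_3 = 2*31 + 7 = 69, q_3 = 2*9 + 2 = 20.
  i=4: a_4=5, p_4 = 5*69 + 31 = 376, q_4 = 5*20 + 9 = 109.
q_4 = 109 > 28, so the last convergent with denominator <= 28 is p_3/q_3 = 69/20.
The closest fraction with denominator <= 28 is either p_3/q_3 or the intermediate fraction (k*p_3 + p_2)/(k*q_3 + q_2) with the largest k >= 1 whose denominator stays <= 28; these approach x as k grows, and every other convergent or intermediate fraction in range is farther away.
Largest k: floor((28 - q_2)/q_3) = floor((28 - 9)/20) = 0.
Since k = 0, no intermediate fraction beyond p_3/q_3 has denominator <= 28, so the convergent 69/20 is the closest (its error is |376*20 - 69*109|/(109*20) = 1/2180).

69/20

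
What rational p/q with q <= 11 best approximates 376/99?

19/5

Expand x = 376/99 as a continued fraction with the Euclidean algorithm:
  376 = 3*99 + 79, so a_0 = 3.
  99 = 1*79 + 20, so a_1 = 1.
  79 = 3*20 + 19, so a_2 = 3.
  20 = 1*19 + 1, so a_3 = 1.
  19 = 19*1 + 0, so a_4 = 19.
so x = [3; 1, 3, 1, 19].
Convergents (p_i = a_i*p_{i-1} + p_{i-2}, q_i = a_i*q_{i-1} + q_{i-2} with p_{-2}=0, p_{-1}=1, q_{-2}=1, q_{-1}=0), until the denominator exceeds 11:
  i=0: a_0=3, p_0 = 3*1 + 0 = 3, q_0 = 3*0 + 1 = 1.
  i=1: a_1=1, p_1 = 1*3 + 1 = 4, q_1 = 1*1 + 0 = 1.
  i=2: a_2=3, p_2 = 3*4 + 3 = 15, q_2 = 3*1 + 1 = 4.
  i=3: a_3=1, p_3 = 1*15 + 4 = 19, q_3 = 1*4 + 1 = 5.
  i=4: a_4=19, p_4 = 19*19 + 15 = 376, q_4 = 19*5 + 4 = 99.
q_4 = 99 > 11, so the last convergent with denominator <= 11 is p_3/q_3 = 19/5.
The closest fraction with denominator <= 11 is either p_3/q_3 or the intermediate fraction (k*p_3 + p_2)/(k*q_3 + q_2) with the largest k >= 1 whose denominator stays <= 11; these approach x as k grows, and every other convergent or intermediate fraction in range is farther away.
Largest k: floor((11 - q_2)/q_3) = floor((11 - 4)/5) = 1.
That gives (1*19 + 15)/(1*5 + 4) = 34/9.
Compare the errors: |x - 19/5| = |376*5 - 19*99|/(99*5) = 1/495, and |x - 34/9| = |376*9 - 34*99|/(99*9) = 18/891.
Cross-multiplying, 1*891 = 891 < 8910 = 18*495, so 1/495 is smaller: the convergent 19/5 is closer to x than 34/9.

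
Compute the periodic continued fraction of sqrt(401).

[20; (40)]

Write x_i = (sqrt(401) + m_i)/d_i with (m_0, d_0) = (0, 1). a_0 = floor(sqrt(401)) = 20, since 20^2 = 400 <= 401 < 441 = 21^2.
Iterate m_{i+1} = d_i*a_i - m_i, d_{i+1} = (401 - m_{i+1}^2)/d_i, a_{i+1} = floor((a_0 + m_{i+1})/d_{i+1}):
  m_1 = 1*20 - 0 = 20, d_1 = (401 - 20^2)/1 = 1/1 = 1, a_1 = floor((20 + 20)/1) = 40.
  m_2 = 1*40 - 20 = 20, d_2 = (401 - 20^2)/1 = 1/1 = 1: (m_2, d_2) = (m_1, d_1) = (20, 1), so from here the quotient a_1 repeats; the period length is 1.
Hence the expansion of sqrt(401) is a_0 = 20 followed by the repeating block 40 (period 1).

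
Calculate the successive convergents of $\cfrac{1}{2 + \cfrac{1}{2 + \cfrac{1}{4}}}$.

0/1, 1/2, 2/5, 9/22

Using the convergent recurrence p_i = a_i*p_{i-1} + p_{i-2}, q_i = a_i*q_{i-1} + q_{i-2} with p_{-2}=0, p_{-1}=1, q_{-2}=1, q_{-1}=0:
  i=0: a_0=0, p_0 = 0*1 + 0 = 0, q_0 = 0*0 + 1 = 1.
  i=1: a_1=2, p_1 = 2*0 + 1 = 1, q_1 = 2*1 + 0 = 2.
  i=2: a_2=2, p_2 = 2*1 + 0 = 2, q_2 = 2*2 + 1 = 5.
  i=3: a_3=4, p_3 = 4*2 + 1 = 9, q_3 = 4*5 + 2 = 22.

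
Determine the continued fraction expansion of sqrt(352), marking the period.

[18; (1, 3, 5, 9, 5, 3, 1, 36)]

Write x_i = (sqrt(352) + m_i)/d_i with (m_0, d_0) = (0, 1). a_0 = floor(sqrt(352)) = 18, since 18^2 = 324 <= 352 < 361 = 19^2.
Iterate m_{i+1} = d_i*a_i - m_i, d_{i+1} = (352 - m_{i+1}^2)/d_i, a_{i+1} = floor((a_0 + m_{i+1})/d_{i+1}):
  m_1 = 1*18 - 0 = 18, d_1 = (352 - 18^2)/1 = 28/1 = 28, a_1 = floor((18 + 18)/28) = 1.
  m_2 = 28*1 - 18 = 10, d_2 = (352 - 10^2)/28 = 252/28 = 9, a_2 = floor((18 + 10)/9) = 3.
  m_3 = 9*3 - 10 = 17, d_3 = (352 - 17^2)/9 = 63/9 = 7, a_3 = floor((18 + 17)/7) = 5.
  m_4 = 7*5 - 17 = 18, d_4 = (352 - 18^2)/7 = 28/7 = 4, a_4 = floor((18 + 18)/4) = 9.
  m_5 = 4*9 - 18 = 18, d_5 = (352 - 18^2)/4 = 28/4 = 7, a_5 = floor((18 + 18)/7) = 5.
  m_6 = 7*5 - 18 = 17, d_6 = (352 - 17^2)/7 = 63/7 = 9, a_6 = floor((18 + 17)/9) = 3.
  m_7 = 9*3 - 17 = 10, d_7 = (352 - 10^2)/9 = 252/9 = 28, a_7 = floor((18 + 10)/28) = 1.
  m_8 = 28*1 - 10 = 18, d_8 = (352 - 18^2)/28 = 28/28 = 1, a_8 = floor((18 + 18)/1) = 36.
  m_9 = 1*36 - 18 = 18, d_9 = (352 - 18^2)/1 = 28/1 = 28: (m_9, d_9) = (m_1, d_1) = (18, 28), so from here the quotients repeat a_1, ..., a_8; the period length is 8.
Hence the expansion of sqrt(352) is a_0 = 18 followed by the repeating block 1, 3, 5, 9, 5, 3, 1, 36 (period 8).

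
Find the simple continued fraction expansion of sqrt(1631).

[40; (2, 1, 1, 2, 5, 2, 1, 1, 2, 80)]

Write x_i = (sqrt(1631) + m_i)/d_i with (m_0, d_0) = (0, 1). a_0 = floor(sqrt(1631)) = 40, since 40^2 = 1600 <= 1631 < 1681 = 41^2.
Iterate m_{i+1} = d_i*a_i - m_i, d_{i+1} = (1631 - m_{i+1}^2)/d_i, a_{i+1} = floor((a_0 + m_{i+1})/d_{i+1}):
  m_1 = 1*40 - 0 = 40, d_1 = (1631 - 40^2)/1 = 31/1 = 31, a_1 = floor((40 + 40)/31) = 2.
  m_2 = 31*2 - 40 = 22, d_2 = (1631 - 22^2)/31 = 1147/31 = 37, a_2 = floor((40 + 22)/37) = 1.
  m_3 = 37*1 - 22 = 15, d_3 = (1631 - 15^2)/37 = 1406/37 = 38, a_3 = floor((40 + 15)/38) = 1.
  m_4 = 38*1 - 15 = 23, d_4 = (1631 - 23^2)/38 = 1102/38 = 29, a_4 = floor((40 + 23)/29) = 2.
  m_5 = 29*2 - 23 = 35, d_5 = (1631 - 35^2)/29 = 406/29 = 14, a_5 = floor((40 + 35)/14) = 5.
  m_6 = 14*5 - 35 = 35, d_6 = (1631 - 35^2)/14 = 406/14 = 29, a_6 = floor((40 + 35)/29) = 2.
  m_7 = 29*2 - 35 = 23, d_7 = (1631 - 23^2)/29 = 1102/29 = 38, a_7 = floor((40 + 23)/38) = 1.
  m_8 = 38*1 - 23 = 15, d_8 = (1631 - 15^2)/38 = 1406/38 = 37, a_8 = floor((40 + 15)/37) = 1.
  m_9 = 37*1 - 15 = 22, d_9 = (1631 - 22^2)/37 = 1147/37 = 31, a_9 = floor((40 + 22)/31) = 2.
  m_10 = 31*2 - 22 = 40, d_10 = (1631 - 40^2)/31 = 31/31 = 1, a_10 = floor((40 + 40)/1) = 80.
  m_11 = 1*80 - 40 = 40, d_11 = (1631 - 40^2)/1 = 31/1 = 31: (m_11, d_11) = (m_1, d_1) = (40, 31), so from here the quotients repeat a_1, ..., a_10; the period length is 10.
Hence the expansion of sqrt(1631) is a_0 = 40 followed by the repeating block 2, 1, 1, 2, 5, 2, 1, 1, 2, 80 (period 10).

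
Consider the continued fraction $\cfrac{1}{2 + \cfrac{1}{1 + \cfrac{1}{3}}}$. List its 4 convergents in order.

0/1, 1/2, 1/3, 4/11

Using the convergent recurrence p_i = a_i*p_{i-1} + p_{i-2}, q_i = a_i*q_{i-1} + q_{i-2} with p_{-2}=0, p_{-1}=1, q_{-2}=1, q_{-1}=0:
  i=0: a_0=0, p_0 = 0*1 + 0 = 0, q_0 = 0*0 + 1 = 1.
  i=1: a_1=2, p_1 = 2*0 + 1 = 1, q_1 = 2*1 + 0 = 2.
  i=2: a_2=1, p_2 = 1*1 + 0 = 1, q_2 = 1*2 + 1 = 3.
  i=3: a_3=3, p_3 = 3*1 + 1 = 4, q_3 = 3*3 + 2 = 11.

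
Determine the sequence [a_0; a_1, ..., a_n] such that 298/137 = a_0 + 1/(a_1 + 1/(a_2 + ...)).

Run the Euclidean algorithm on 298 and 137; the successive quotients are the partial quotients a_0, a_1, ... (each step inverts the fractional part left over by the previous one):
  298 = 2*137 + 24, so a_0 = 2.
  137 = 5*24 + 17, so a_1 = 5.
  24 = 1*17 + 7, so a_2 = 1.
  17 = 2*7 + 3, so a_3 = 2.
  7 = 2*3 + 1, so a_4 = 2.
  3 = 3*1 + 0, so a_5 = 3.
The remainder reaches 0 after 6 divisions, so the expansion has 6 partial quotients, read off in order.

[2; 5, 1, 2, 2, 3]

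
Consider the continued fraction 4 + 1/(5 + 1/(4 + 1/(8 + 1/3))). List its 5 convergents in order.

Using the convergent recurrence p_i = a_i*p_{i-1} + p_{i-2}, q_i = a_i*q_{i-1} + q_{i-2} with p_{-2}=0, p_{-1}=1, q_{-2}=1, q_{-1}=0:
  i=0: a_0=4, p_0 = 4*1 + 0 = 4, q_0 = 4*0 + 1 = 1.
  i=1: a_1=5, p_1 = 5*4 + 1 = 21, q_1 = 5*1 + 0 = 5.
  i=2: a_2=4, p_2 = 4*21 + 4 = 88, q_2 = 4*5 + 1 = 21.
  i=3: a_3=8, p_3 = 8*88 + 21 = 725, q_3 = 8*21 + 5 = 173.
  i=4: a_4=3, p_4 = 3*725 + 88 = 2263, q_4 = 3*173 + 21 = 540.

4/1, 21/5, 88/21, 725/173, 2263/540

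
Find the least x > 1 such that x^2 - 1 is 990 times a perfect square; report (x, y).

First expand sqrt(990) as a continued fraction. With x_i = (sqrt(990) + m_i)/d_i and (m_0, d_0) = (0, 1): a_0 = floor(sqrt(990)) = 31, since 31^2 = 961 <= 990 < 1024 = 32^2.
Iterate m_{i+1} = d_i*a_i - m_i, d_{i+1} = (990 - m_{i+1}^2)/d_i, a_{i+1} = floor((a_0 + m_{i+1})/d_{i+1}):
  m_1 = 1*31 - 0 = 31, d_1 = (990 - 31^2)/1 = 29/1 = 29, a_1 = floor((31 + 31)/29) = 2.
  m_2 = 29*2 - 31 = 27, d_2 = (990 - 27^2)/29 = 261/29 = 9, a_2 = floor((31 + 27)/9) = 6.
  m_3 = 9*6 - 27 = 27, d_3 = (990 - 27^2)/9 = 261/9 = 29, a_3 = floor((31 + 27)/29) = 2.
  m_4 = 29*2 - 27 = 31, d_4 = (990 - 31^2)/29 = 29/29 = 1, a_4 = floor((31 + 31)/1) = 62.
  m_5 = 1*62 - 31 = 31, d_5 = (990 - 31^2)/1 = 29/1 = 29: (m_5, d_5) = (m_1, d_1) = (31, 29), so from here the quotients repeat a_1, ..., a_4; the period length is 4.
So sqrt(990) = [31; (2, 6, 2, 62)] with period length k = 4.
k is even, so the fundamental solution of x^2 - 990y^2 = 1 is (p_{k-1}, q_{k-1}) = (p_3, q_3); compute convergents through index 3.
Convergents (p_i = a_i*p_{i-1} + p_{i-2}, q_i = a_i*q_{i-1} + q_{i-2} with p_{-2}=0, p_{-1}=1, q_{-2}=1, q_{-1}=0):
  i=0: a_0=31, p_0 = 31*1 + 0 = 31, q_0 = 31*0 + 1 = 1.
  i=1: a_1=2, p_1 = 2*31 + 1 = 63, q_1 = 2*1 + 0 = 2.
  i=2: a_2=6, p_2 = 6*63 + 31 = 409, q_2 = 6*2 + 1 = 13.
  i=3: a_3=2, p_3 = 2*409 + 63 = 881, q_3 = 2*13 + 2 = 28.
Check: 881^2 - 990*28^2 = 776161 - 776160 = 1, so (x, y) = (881, 28) solves the equation, and by the theorem it is the least positive solution.

(x, y) = (881, 28)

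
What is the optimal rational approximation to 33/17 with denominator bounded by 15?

Expand x = 33/17 as a continued fraction with the Euclidean algorithm:
  33 = 1*17 + 16, so a_0 = 1.
  17 = 1*16 + 1, so a_1 = 1.
  16 = 16*1 + 0, so a_2 = 16.
so x = [1; 1, 16].
Convergents (p_i = a_i*p_{i-1} + p_{i-2}, q_i = a_i*q_{i-1} + q_{i-2} with p_{-2}=0, p_{-1}=1, q_{-2}=1, q_{-1}=0), until the denominator exceeds 15:
  i=0: a_0=1, p_0 = 1*1 + 0 = 1, q_0 = 1*0 + 1 = 1.
  i=1: a_1=1, p_1 = 1*1 + 1 = 2, q_1 = 1*1 + 0 = 1.
  i=2: a_2=16, p_2 = 16*2 + 1 = 33, q_2 = 16*1 + 1 = 17.
q_2 = 17 > 15, so the last convergent with denominator <= 15 is p_1/q_1 = 2/1.
The closest fraction with denominator <= 15 is either p_1/q_1 or the intermediate fraction (k*p_1 + p_0)/(k*q_1 + q_0) with the largest k >= 1 whose denominator stays <= 15; these approach x as k grows, and every other convergent or intermediate fraction in range is farther away.
Largest k: floor((15 - q_0)/q_1) = floor((15 - 1)/1) = 14.
That gives (14*2 + 1)/(14*1 + 1) = 29/15.
Compare the errors: |x - 2/1| = |33*1 - 2*17|/(17*1) = 1/17, and |x - 29/15| = |33*15 - 29*17|/(17*15) = 2/255.
Cross-multiplying, 2*17 = 34 < 255 = 1*255, so 2/255 is smaller: the intermediate fraction 29/15 is closer to x than 2/1.

29/15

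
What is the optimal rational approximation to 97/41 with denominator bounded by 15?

Expand x = 97/41 as a continued fraction with the Euclidean algorithm:
  97 = 2*41 + 15, so a_0 = 2.
  41 = 2*15 + 11, so a_1 = 2.
  15 = 1*11 + 4, so a_2 = 1.
  11 = 2*4 + 3, so a_3 = 2.
  4 = 1*3 + 1, so a_4 = 1.
  3 = 3*1 + 0, so a_5 = 3.
so x = [2; 2, 1, 2, 1, 3].
Convergents (p_i = a_i*p_{i-1} + p_{i-2}, q_i = a_i*q_{i-1} + q_{i-2} with p_{-2}=0, p_{-1}=1, q_{-2}=1, q_{-1}=0), until the denominator exceeds 15:
  i=0: a_0=2, p_0 = 2*1 + 0 = 2, q_0 = 2*0 + 1 = 1.
  i=1: a_1=2, p_1 = 2*2 + 1 = 5, q_1 = 2*1 + 0 = 2.
  i=2: a_2=1, p_2 = 1*5 + 2 = 7, q_2 = 1*2 + 1 = 3.
  i=3: a_3=2, p_3 = 2*7 + 5 = 19, q_3 = 2*3 + 2 = 8.
  i=4: a_4=1, p_4 = 1*19 + 7 = 26, q_4 = 1*8 + 3 = 11.
  i=5: a_5=3, p_5 = 3*26 + 19 = 97, q_5 = 3*11 + 8 = 41.
q_5 = 41 > 15, so the last convergent with denominator <= 15 is p_4/q_4 = 26/11.
The closest fraction with denominator <= 15 is either p_4/q_4 or the intermediate fraction (k*p_4 + p_3)/(k*q_4 + q_3) with the largest k >= 1 whose denominator stays <= 15; these approach x as k grows, and every other convergent or intermediate fraction in range is farther away.
Largest k: floor((15 - q_3)/q_4) = floor((15 - 8)/11) = 0.
Since k = 0, no intermediate fraction beyond p_4/q_4 has denominator <= 15, so the convergent 26/11 is the closest (its error is |97*11 - 26*41|/(41*11) = 1/451).

26/11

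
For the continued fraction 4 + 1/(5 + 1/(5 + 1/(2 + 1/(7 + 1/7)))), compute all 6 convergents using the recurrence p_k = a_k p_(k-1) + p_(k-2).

Using the convergent recurrence p_i = a_i*p_{i-1} + p_{i-2}, q_i = a_i*q_{i-1} + q_{i-2} with p_{-2}=0, p_{-1}=1, q_{-2}=1, q_{-1}=0:
  i=0: a_0=4, p_0 = 4*1 + 0 = 4, q_0 = 4*0 + 1 = 1.
  i=1: a_1=5, p_1 = 5*4 + 1 = 21, q_1 = 5*1 + 0 = 5.
  i=2: a_2=5, p_2 = 5*21 + 4 = 109, q_2 = 5*5 + 1 = 26.
  i=3: a_3=2, p_3 = 2*109 + 21 = 239, q_3 = 2*26 + 5 = 57.
  i=4: a_4=7, p_4 = 7*239 + 109 = 1782, q_4 = 7*57 + 26 = 425.
  i=5: a_5=7, p_5 = 7*1782 + 239 = 12713, q_5 = 7*425 + 57 = 3032.

4/1, 21/5, 109/26, 239/57, 1782/425, 12713/3032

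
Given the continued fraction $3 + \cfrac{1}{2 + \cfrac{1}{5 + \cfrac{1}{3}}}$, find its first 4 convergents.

Using the convergent recurrence p_i = a_i*p_{i-1} + p_{i-2}, q_i = a_i*q_{i-1} + q_{i-2} with p_{-2}=0, p_{-1}=1, q_{-2}=1, q_{-1}=0:
  i=0: a_0=3, p_0 = 3*1 + 0 = 3, q_0 = 3*0 + 1 = 1.
  i=1: a_1=2, p_1 = 2*3 + 1 = 7, q_1 = 2*1 + 0 = 2.
  i=2: a_2=5, p_2 = 5*7 + 3 = 38, q_2 = 5*2 + 1 = 11.
  i=3: a_3=3, p_3 = 3*38 + 7 = 121, q_3 = 3*11 + 2 = 35.

3/1, 7/2, 38/11, 121/35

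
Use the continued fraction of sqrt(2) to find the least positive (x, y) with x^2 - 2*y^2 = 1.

First expand sqrt(2) as a continued fraction. With x_i = (sqrt(2) + m_i)/d_i and (m_0, d_0) = (0, 1): a_0 = floor(sqrt(2)) = 1, since 1^2 = 1 <= 2 < 4 = 2^2.
Iterate m_{i+1} = d_i*a_i - m_i, d_{i+1} = (2 - m_{i+1}^2)/d_i, a_{i+1} = floor((a_0 + m_{i+1})/d_{i+1}):
  m_1 = 1*1 - 0 = 1, d_1 = (2 - 1^2)/1 = 1/1 = 1, a_1 = floor((1 + 1)/1) = 2.
  m_2 = 1*2 - 1 = 1, d_2 = (2 - 1^2)/1 = 1/1 = 1: (m_2, d_2) = (m_1, d_1) = (1, 1), so from here the quotient a_1 repeats; the period length is 1.
So sqrt(2) = [1; (2)] with period length k = 1.
k is odd, so (p_{k-1}, q_{k-1}) only solves x^2 - 2y^2 = -1 and the fundamental solution of x^2 - 2y^2 = 1 is (p_{2k-1}, q_{2k-1}) = (p_1, q_1); compute convergents through index 1, running through the period twice.
Convergents (p_i = a_i*p_{i-1} + p_{i-2}, q_i = a_i*q_{i-1} + q_{i-2} with p_{-2}=0, p_{-1}=1, q_{-2}=1, q_{-1}=0):
  i=0: a_0=1, p_0 = 1*1 + 0 = 1, q_0 = 1*0 + 1 = 1.
  i=1: a_1=2, p_1 = 2*1 + 1 = 3, q_1 = 2*1 + 0 = 2.
Indeed p_0^2 - 2*q_0^2 = 1 - 2 = -1, not +1.
Check: 3^2 - 2*2^2 = 9 - 8 = 1, so (x, y) = (3, 2) solves the equation, and by the theorem it is the least positive solution.

(x, y) = (3, 2)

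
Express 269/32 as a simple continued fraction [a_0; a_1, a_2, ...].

[8; 2, 2, 6]

Run the Euclidean algorithm on 269 and 32; the successive quotients are the partial quotients a_0, a_1, ... (each step inverts the fractional part left over by the previous one):
  269 = 8*32 + 13, so a_0 = 8.
  32 = 2*13 + 6, so a_1 = 2.
  13 = 2*6 + 1, so a_2 = 2.
  6 = 6*1 + 0, so a_3 = 6.
The remainder reaches 0 after 4 divisions, so the expansion has 4 partial quotients, read off in order.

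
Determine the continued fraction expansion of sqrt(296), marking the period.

[17; (4, 1, 7, 1, 4, 34)]

Write x_i = (sqrt(296) + m_i)/d_i with (m_0, d_0) = (0, 1). a_0 = floor(sqrt(296)) = 17, since 17^2 = 289 <= 296 < 324 = 18^2.
Iterate m_{i+1} = d_i*a_i - m_i, d_{i+1} = (296 - m_{i+1}^2)/d_i, a_{i+1} = floor((a_0 + m_{i+1})/d_{i+1}):
  m_1 = 1*17 - 0 = 17, d_1 = (296 - 17^2)/1 = 7/1 = 7, a_1 = floor((17 + 17)/7) = 4.
  m_2 = 7*4 - 17 = 11, d_2 = (296 - 11^2)/7 = 175/7 = 25, a_2 = floor((17 + 11)/25) = 1.
  m_3 = 25*1 - 11 = 14, d_3 = (296 - 14^2)/25 = 100/25 = 4, a_3 = floor((17 + 14)/4) = 7.
  m_4 = 4*7 - 14 = 14, d_4 = (296 - 14^2)/4 = 100/4 = 25, a_4 = floor((17 + 14)/25) = 1.
  m_5 = 25*1 - 14 = 11, d_5 = (296 - 11^2)/25 = 175/25 = 7, a_5 = floor((17 + 11)/7) = 4.
  m_6 = 7*4 - 11 = 17, d_6 = (296 - 17^2)/7 = 7/7 = 1, a_6 = floor((17 + 17)/1) = 34.
  m_7 = 1*34 - 17 = 17, d_7 = (296 - 17^2)/1 = 7/1 = 7: (m_7, d_7) = (m_1, d_1) = (17, 7), so from here the quotients repeat a_1, ..., a_6; the period length is 6.
Hence the expansion of sqrt(296) is a_0 = 17 followed by the repeating block 4, 1, 7, 1, 4, 34 (period 6).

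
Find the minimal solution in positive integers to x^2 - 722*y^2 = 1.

First expand sqrt(722) as a continued fraction. With x_i = (sqrt(722) + m_i)/d_i and (m_0, d_0) = (0, 1): a_0 = floor(sqrt(722)) = 26, since 26^2 = 676 <= 722 < 729 = 27^2.
Iterate m_{i+1} = d_i*a_i - m_i, d_{i+1} = (722 - m_{i+1}^2)/d_i, a_{i+1} = floor((a_0 + m_{i+1})/d_{i+1}):
  m_1 = 1*26 - 0 = 26, d_1 = (722 - 26^2)/1 = 46/1 = 46, a_1 = floor((26 + 26)/46) = 1.
  m_2 = 46*1 - 26 = 20, d_2 = (722 - 20^2)/46 = 322/46 = 7, a_2 = floor((26 + 20)/7) = 6.
  m_3 = 7*6 - 20 = 22, d_3 = (722 - 22^2)/7 = 238/7 = 34, a_3 = floor((26 + 22)/34) = 1.
  m_4 = 34*1 - 22 = 12, d_4 = (722 - 12^2)/34 = 578/34 = 17, a_4 = floor((26 + 12)/17) = 2.
  m_5 = 17*2 - 12 = 22, d_5 = (722 - 22^2)/17 = 238/17 = 14, a_5 = floor((26 + 22)/14) = 3.
  m_6 = 14*3 - 22 = 20, d_6 = (722 - 20^2)/14 = 322/14 = 23, a_6 = floor((26 + 20)/23) = 2.
  m_7 = 23*2 - 20 = 26, d_7 = (722 - 26^2)/23 = 46/23 = 2, a_7 = floor((26 + 26)/2) = 26.
  m_8 = 2*26 - 26 = 26, d_8 = (722 - 26^2)/2 = 46/2 = 23, a_8 = floor((26 + 26)/23) = 2.
  m_9 = 23*2 - 26 = 20, d_9 = (722 - 20^2)/23 = 322/23 = 14, a_9 = floor((26 + 20)/14) = 3.
  m_10 = 14*3 - 20 = 22, d_10 = (722 - 22^2)/14 = 238/14 = 17, a_10 = floor((26 + 22)/17) = 2.
  m_11 = 17*2 - 22 = 12, d_11 = (722 - 12^2)/17 = 578/17 = 34, a_11 = floor((26 + 12)/34) = 1.
  m_12 = 34*1 - 12 = 22, d_12 = (722 - 22^2)/34 = 238/34 = 7, a_12 = floor((26 + 22)/7) = 6.
  m_13 = 7*6 - 22 = 20, d_13 = (722 - 20^2)/7 = 322/7 = 46, a_13 = floor((26 + 20)/46) = 1.
  m_14 = 46*1 - 20 = 26, d_14 = (722 - 26^2)/46 = 46/46 = 1, a_14 = floor((26 + 26)/1) = 52.
  m_15 = 1*52 - 26 = 26, d_15 = (722 - 26^2)/1 = 46/1 = 46: (m_15, d_15) = (m_1, d_1) = (26, 46), so from here the quotients repeat a_1, ..., a_14; the period length is 14.
So sqrt(722) = [26; (1, 6, 1, 2, 3, 2, 26, 2, 3, 2, 1, 6, 1, 52)] with period length k = 14.
k is even, so the fundamental solution of x^2 - 722y^2 = 1 is (p_{k-1}, q_{k-1}) = (p_13, q_13); compute convergents through index 13.
Convergents (p_i = a_i*p_{i-1} + p_{i-2}, q_i = a_i*q_{i-1} + q_{i-2} with p_{-2}=0, p_{-1}=1, q_{-2}=1, q_{-1}=0):
  i=0: a_0=26, p_0 = 26*1 + 0 = 26, q_0 = 26*0 + 1 = 1.
  i=1: a_1=1, p_1 = 1*26 + 1 = 27, q_1 = 1*1 + 0 = 1.
  i=2: a_2=6, p_2 = 6*27 + 26 = 188, q_2 = 6*1 + 1 = 7.
  i=3: a_3=1, p_3 = 1*188 + 27 = 215, q_3 = 1*7 + 1 = 8.
  i=4: a_4=2, p_4 = 2*215 + 188 = 618, q_4 = 2*8 + 7 = 23.
  i=5: a_5=3, p_5 = 3*618 + 215 = 2069, q_5 = 3*23 + 8 = 77.
  i=6: a_6=2, p_6 = 2*2069 + 618 = 4756, q_6 = 2*77 + 23 = 177.
  i=7: a_7=26, p_7 = 26*4756 + 2069 = 125725, q_7 = 26*177 + 77 = 4679.
  i=8: a_8=2, p_8 = 2*125725 + 4756 = 256206, q_8 = 2*4679 + 177 = 9535.
  i=9: a_9=3, p_9 = 3*256206 + 125725 = 894343, q_9 = 3*9535 + 4679 = 33284.
  i=10: a_10=2, p_10 = 2*894343 + 256206 = 2044892, q_10 = 2*33284 + 9535 = 76103.
  i=11: a_11=1, p_11 = 1*2044892 + 894343 = 2939235, q_11 = 1*76103 + 33284 = 109387.
  i=12: a_12=6, p_12 = 6*2939235 + 2044892 = 19680302, q_12 = 6*109387 + 76103 = 732425.
  i=13: a_13=1, p_13 = 1*19680302 + 2939235 = 22619537, q_13 = 1*732425 + 109387 = 841812.
Check: 22619537^2 - 722*841812^2 = 511643454094369 - 511643454094368 = 1, so (x, y) = (22619537, 841812) solves the equation, and by the theorem it is the least positive solution.

(x, y) = (22619537, 841812)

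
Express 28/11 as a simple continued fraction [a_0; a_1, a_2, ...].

Run the Euclidean algorithm on 28 and 11; the successive quotients are the partial quotients a_0, a_1, ... (each step inverts the fractional part left over by the previous one):
  28 = 2*11 + 6, so a_0 = 2.
  11 = 1*6 + 5, so a_1 = 1.
  6 = 1*5 + 1, so a_2 = 1.
  5 = 5*1 + 0, so a_3 = 5.
The remainder reaches 0 after 4 divisions, so the expansion has 4 partial quotients, read off in order.

[2; 1, 1, 5]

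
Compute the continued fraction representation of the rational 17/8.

[2; 8]

Run the Euclidean algorithm on 17 and 8; the successive quotients are the partial quotients a_0, a_1, ... (each step inverts the fractional part left over by the previous one):
  17 = 2*8 + 1, so a_0 = 2.
  8 = 8*1 + 0, so a_1 = 8.
The remainder reaches 0 after 2 divisions, so the expansion has 2 partial quotients, read off in order.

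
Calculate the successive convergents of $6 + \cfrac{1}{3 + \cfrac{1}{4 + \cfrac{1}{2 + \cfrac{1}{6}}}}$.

6/1, 19/3, 82/13, 183/29, 1180/187

Using the convergent recurrence p_i = a_i*p_{i-1} + p_{i-2}, q_i = a_i*q_{i-1} + q_{i-2} with p_{-2}=0, p_{-1}=1, q_{-2}=1, q_{-1}=0:
  i=0: a_0=6, p_0 = 6*1 + 0 = 6, q_0 = 6*0 + 1 = 1.
  i=1: a_1=3, p_1 = 3*6 + 1 = 19, q_1 = 3*1 + 0 = 3.
  i=2: a_2=4, p_2 = 4*19 + 6 = 82, q_2 = 4*3 + 1 = 13.
  i=3: a_3=2, p_3 = 2*82 + 19 = 183, q_3 = 2*13 + 3 = 29.
  i=4: a_4=6, p_4 = 6*183 + 82 = 1180, q_4 = 6*29 + 13 = 187.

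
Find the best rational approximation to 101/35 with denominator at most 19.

26/9

Expand x = 101/35 as a continued fraction with the Euclidean algorithm:
  101 = 2*35 + 31, so a_0 = 2.
  35 = 1*31 + 4, so a_1 = 1.
  31 = 7*4 + 3, so a_2 = 7.
  4 = 1*3 + 1, so a_3 = 1.
  3 = 3*1 + 0, so a_4 = 3.
so x = [2; 1, 7, 1, 3].
Convergents (p_i = a_i*p_{i-1} + p_{i-2}, q_i = a_i*q_{i-1} + q_{i-2} with p_{-2}=0, p_{-1}=1, q_{-2}=1, q_{-1}=0), until the denominator exceeds 19:
  i=0: a_0=2, p_0 = 2*1 + 0 = 2, q_0 = 2*0 + 1 = 1.
  i=1: a_1=1, p_1 = 1*2 + 1 = 3, q_1 = 1*1 + 0 = 1.
  i=2: a_2=7, p_2 = 7*3 + 2 = 23, q_2 = 7*1 + 1 = 8.
  i=3: a_3=1, p_3 = 1*23 + 3 = 26, q_3 = 1*8 + 1 = 9.
  i=4: a_4=3, p_4 = 3*26 + 23 = 101, q_4 = 3*9 + 8 = 35.
q_4 = 35 > 19, so the last convergent with denominator <= 19 is p_3/q_3 = 26/9.
The closest fraction with denominator <= 19 is either p_3/q_3 or the intermediate fraction (k*p_3 + p_2)/(k*q_3 + q_2) with the largest k >= 1 whose denominator stays <= 19; these approach x as k grows, and every other convergent or intermediate fraction in range is farther away.
Largest k: floor((19 - q_2)/q_3) = floor((19 - 8)/9) = 1.
That gives (1*26 + 23)/(1*9 + 8) = 49/17.
Compare the errors: |x - 26/9| = |101*9 - 26*35|/(35*9) = 1/315, and |x - 49/17| = |101*17 - 49*35|/(35*17) = 2/595.
Cross-multiplying, 1*595 = 595 < 630 = 2*315, so 1/315 is smaller: the convergent 26/9 is closer to x than 49/17.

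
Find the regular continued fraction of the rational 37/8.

[4; 1, 1, 1, 2]

Run the Euclidean algorithm on 37 and 8; the successive quotients are the partial quotients a_0, a_1, ... (each step inverts the fractional part left over by the previous one):
  37 = 4*8 + 5, so a_0 = 4.
  8 = 1*5 + 3, so a_1 = 1.
  5 = 1*3 + 2, so a_2 = 1.
  3 = 1*2 + 1, so a_3 = 1.
  2 = 2*1 + 0, so a_4 = 2.
The remainder reaches 0 after 5 divisions, so the expansion has 5 partial quotients, read off in order.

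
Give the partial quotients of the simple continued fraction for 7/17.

Run the Euclidean algorithm on 7 and 17; the successive quotients are the partial quotients a_0, a_1, ... (each step inverts the fractional part left over by the previous one):
  7 = 0*17 + 7, so a_0 = 0.
  17 = 2*7 + 3, so a_1 = 2.
  7 = 2*3 + 1, so a_2 = 2.
  3 = 3*1 + 0, so a_3 = 3.
The remainder reaches 0 after 4 divisions, so the expansion has 4 partial quotients, read off in order.

[0; 2, 2, 3]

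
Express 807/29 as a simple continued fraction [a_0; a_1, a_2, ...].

[27; 1, 4, 1, 4]

Run the Euclidean algorithm on 807 and 29; the successive quotients are the partial quotients a_0, a_1, ... (each step inverts the fractional part left over by the previous one):
  807 = 27*29 + 24, so a_0 = 27.
  29 = 1*24 + 5, so a_1 = 1.
  24 = 4*5 + 4, so a_2 = 4.
  5 = 1*4 + 1, so a_3 = 1.
  4 = 4*1 + 0, so a_4 = 4.
The remainder reaches 0 after 5 divisions, so the expansion has 5 partial quotients, read off in order.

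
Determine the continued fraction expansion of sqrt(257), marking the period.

Write x_i = (sqrt(257) + m_i)/d_i with (m_0, d_0) = (0, 1). a_0 = floor(sqrt(257)) = 16, since 16^2 = 256 <= 257 < 289 = 17^2.
Iterate m_{i+1} = d_i*a_i - m_i, d_{i+1} = (257 - m_{i+1}^2)/d_i, a_{i+1} = floor((a_0 + m_{i+1})/d_{i+1}):
  m_1 = 1*16 - 0 = 16, d_1 = (257 - 16^2)/1 = 1/1 = 1, a_1 = floor((16 + 16)/1) = 32.
  m_2 = 1*32 - 16 = 16, d_2 = (257 - 16^2)/1 = 1/1 = 1: (m_2, d_2) = (m_1, d_1) = (16, 1), so from here the quotient a_1 repeats; the period length is 1.
Hence the expansion of sqrt(257) is a_0 = 16 followed by the repeating block 32 (period 1).

[16; (32)]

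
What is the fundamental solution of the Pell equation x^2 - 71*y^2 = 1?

First expand sqrt(71) as a continued fraction. With x_i = (sqrt(71) + m_i)/d_i and (m_0, d_0) = (0, 1): a_0 = floor(sqrt(71)) = 8, since 8^2 = 64 <= 71 < 81 = 9^2.
Iterate m_{i+1} = d_i*a_i - m_i, d_{i+1} = (71 - m_{i+1}^2)/d_i, a_{i+1} = floor((a_0 + m_{i+1})/d_{i+1}):
  m_1 = 1*8 - 0 = 8, d_1 = (71 - 8^2)/1 = 7/1 = 7, a_1 = floor((8 + 8)/7) = 2.
  m_2 = 7*2 - 8 = 6, d_2 = (71 - 6^2)/7 = 35/7 = 5, a_2 = floor((8 + 6)/5) = 2.
  m_3 = 5*2 - 6 = 4, d_3 = (71 - 4^2)/5 = 55/5 = 11, a_3 = floor((8 + 4)/11) = 1.
  m_4 = 11*1 - 4 = 7, d_4 = (71 - 7^2)/11 = 22/11 = 2, a_4 = floor((8 + 7)/2) = 7.
  m_5 = 2*7 - 7 = 7, d_5 = (71 - 7^2)/2 = 22/2 = 11, a_5 = floor((8 + 7)/11) = 1.
  m_6 = 11*1 - 7 = 4, d_6 = (71 - 4^2)/11 = 55/11 = 5, a_6 = floor((8 + 4)/5) = 2.
  m_7 = 5*2 - 4 = 6, d_7 = (71 - 6^2)/5 = 35/5 = 7, a_7 = floor((8 + 6)/7) = 2.
  m_8 = 7*2 - 6 = 8, d_8 = (71 - 8^2)/7 = 7/7 = 1, a_8 = floor((8 + 8)/1) = 16.
  m_9 = 1*16 - 8 = 8, d_9 = (71 - 8^2)/1 = 7/1 = 7: (m_9, d_9) = (m_1, d_1) = (8, 7), so from here the quotients repeat a_1, ..., a_8; the period length is 8.
So sqrt(71) = [8; (2, 2, 1, 7, 1, 2, 2, 16)] with period length k = 8.
k is even, so the fundamental solution of x^2 - 71y^2 = 1 is (p_{k-1}, q_{k-1}) = (p_7, q_7); compute convergents through index 7.
Convergents (p_i = a_i*p_{i-1} + p_{i-2}, q_i = a_i*q_{i-1} + q_{i-2} with p_{-2}=0, p_{-1}=1, q_{-2}=1, q_{-1}=0):
  i=0: a_0=8, p_0 = 8*1 + 0 = 8, q_0 = 8*0 + 1 = 1.
  i=1: a_1=2, p_1 = 2*8 + 1 = 17, q_1 = 2*1 + 0 = 2.
  i=2: a_2=2, p_2 = 2*17 + 8 = 42, q_2 = 2*2 + 1 = 5.
  i=3: a_3=1, p_3 = 1*42 + 17 = 59, q_3 = 1*5 + 2 = 7.
  i=4: a_4=7, p_4 = 7*59 + 42 = 455, q_4 = 7*7 + 5 = 54.
  i=5: a_5=1, p_5 = 1*455 + 59 = 514, q_5 = 1*54 + 7 = 61.
  i=6: a_6=2, p_6 = 2*514 + 455 = 1483, q_6 = 2*61 + 54 = 176.
  i=7: a_7=2, p_7 = 2*1483 + 514 = 3480, q_7 = 2*176 + 61 = 413.
Check: 3480^2 - 71*413^2 = 12110400 - 12110399 = 1, so (x, y) = (3480, 413) solves the equation, and by the theorem it is the least positive solution.

(x, y) = (3480, 413)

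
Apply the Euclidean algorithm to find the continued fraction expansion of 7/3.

Run the Euclidean algorithm on 7 and 3; the successive quotients are the partial quotients a_0, a_1, ... (each step inverts the fractional part left over by the previous one):
  7 = 2*3 + 1, so a_0 = 2.
  3 = 3*1 + 0, so a_1 = 3.
The remainder reaches 0 after 2 divisions, so the expansion has 2 partial quotients, read off in order.

[2; 3]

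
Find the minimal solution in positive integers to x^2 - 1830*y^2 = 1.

First expand sqrt(1830) as a continued fraction. With x_i = (sqrt(1830) + m_i)/d_i and (m_0, d_0) = (0, 1): a_0 = floor(sqrt(1830)) = 42, since 42^2 = 1764 <= 1830 < 1849 = 43^2.
Iterate m_{i+1} = d_i*a_i - m_i, d_{i+1} = (1830 - m_{i+1}^2)/d_i, a_{i+1} = floor((a_0 + m_{i+1})/d_{i+1}):
  m_1 = 1*42 - 0 = 42, d_1 = (1830 - 42^2)/1 = 66/1 = 66, a_1 = floor((42 + 42)/66) = 1.
  m_2 = 66*1 - 42 = 24, d_2 = (1830 - 24^2)/66 = 1254/66 = 19, a_2 = floor((42 + 24)/19) = 3.
  m_3 = 19*3 - 24 = 33, d_3 = (1830 - 33^2)/19 = 741/19 = 39, a_3 = floor((42 + 33)/39) = 1.
  m_4 = 39*1 - 33 = 6, d_4 = (1830 - 6^2)/39 = 1794/39 = 46, a_4 = floor((42 + 6)/46) = 1.
  m_5 = 46*1 - 6 = 40, d_5 = (1830 - 40^2)/46 = 230/46 = 5, a_5 = floor((42 + 40)/5) = 16.
  m_6 = 5*16 - 40 = 40, d_6 = (1830 - 40^2)/5 = 230/5 = 46, a_6 = floor((42 + 40)/46) = 1.
  m_7 = 46*1 - 40 = 6, d_7 = (1830 - 6^2)/46 = 1794/46 = 39, a_7 = floor((42 + 6)/39) = 1.
  m_8 = 39*1 - 6 = 33, d_8 = (1830 - 33^2)/39 = 741/39 = 19, a_8 = floor((42 + 33)/19) = 3.
  m_9 = 19*3 - 33 = 24, d_9 = (1830 - 24^2)/19 = 1254/19 = 66, a_9 = floor((42 + 24)/66) = 1.
  m_10 = 66*1 - 24 = 42, d_10 = (1830 - 42^2)/66 = 66/66 = 1, a_10 = floor((42 + 42)/1) = 84.
  m_11 = 1*84 - 42 = 42, d_11 = (1830 - 42^2)/1 = 66/1 = 66: (m_11, d_11) = (m_1, d_1) = (42, 66), so from here the quotients repeat a_1, ..., a_10; the period length is 10.
So sqrt(1830) = [42; (1, 3, 1, 1, 16, 1, 1, 3, 1, 84)] with period length k = 10.
k is even, so the fundamental solution of x^2 - 1830y^2 = 1 is (p_{k-1}, q_{k-1}) = (p_9, q_9); compute convergents through index 9.
Convergents (p_i = a_i*p_{i-1} + p_{i-2}, q_i = a_i*q_{i-1} + q_{i-2} with p_{-2}=0, p_{-1}=1, q_{-2}=1, q_{-1}=0):
  i=0: a_0=42, p_0 = 42*1 + 0 = 42, q_0 = 42*0 + 1 = 1.
  i=1: a_1=1, p_1 = 1*42 + 1 = 43, q_1 = 1*1 + 0 = 1.
  i=2: a_2=3, p_2 = 3*43 + 42 = 171, q_2 = 3*1 + 1 = 4.
  i=3: a_3=1, p_3 = 1*171 + 43 = 214, q_3 = 1*4 + 1 = 5.
  i=4: a_4=1, p_4 = 1*214 + 171 = 385, q_4 = 1*5 + 4 = 9.
  i=5: a_5=16, p_5 = 16*385 + 214 = 6374, q_5 = 16*9 + 5 = 149.
  i=6: a_6=1, p_6 = 1*6374 + 385 = 6759, q_6 = 1*149 + 9 = 158.
  i=7: a_7=1, p_7 = 1*6759 + 6374 = 13133, q_7 = 1*158 + 149 = 307.
  i=8: a_8=3, p_8 = 3*13133 + 6759 = 46158, q_8 = 3*307 + 158 = 1079.
  i=9: a_9=1, p_9 = 1*46158 + 13133 = 59291, q_9 = 1*1079 + 307 = 1386.
Check: 59291^2 - 1830*1386^2 = 3515422681 - 3515422680 = 1, so (x, y) = (59291, 1386) solves the equation, and by the theorem it is the least positive solution.

(x, y) = (59291, 1386)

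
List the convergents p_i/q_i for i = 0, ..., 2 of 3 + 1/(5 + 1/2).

Using the convergent recurrence p_i = a_i*p_{i-1} + p_{i-2}, q_i = a_i*q_{i-1} + q_{i-2} with p_{-2}=0, p_{-1}=1, q_{-2}=1, q_{-1}=0:
  i=0: a_0=3, p_0 = 3*1 + 0 = 3, q_0 = 3*0 + 1 = 1.
  i=1: a_1=5, p_1 = 5*3 + 1 = 16, q_1 = 5*1 + 0 = 5.
  i=2: a_2=2, p_2 = 2*16 + 3 = 35, q_2 = 2*5 + 1 = 11.

3/1, 16/5, 35/11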